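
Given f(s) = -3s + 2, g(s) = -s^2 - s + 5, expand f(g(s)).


Substitute g(s) into f:
f(g(s)) = -3*(-s^2 - s + 5) + 2
Expand and combine: 3s^2 + 3s - 13


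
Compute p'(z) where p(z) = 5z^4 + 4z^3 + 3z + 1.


Apply the power rule term by term:
  d/dz(5z^4) = 20z^3
  d/dz(4z^3) = 12z^2
  d/dz(3z) = 3
  d/dz(1) = 0
p'(z) = 20z^3 + 12z^2 + 3


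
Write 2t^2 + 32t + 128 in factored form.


Roots satisfy r1 + r2 = -b/a = -16 and r1*r2 = c/a = 64.
So r1 = -8, r2 = -8.
2t^2 + 32t + 128 = 2(t - r1)(t - r2) = 2(t + 8)(t + 8)


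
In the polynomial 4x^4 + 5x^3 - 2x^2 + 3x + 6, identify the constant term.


Read off the constant term: 6


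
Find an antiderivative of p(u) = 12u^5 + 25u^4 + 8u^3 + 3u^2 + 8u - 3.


Reverse power rule on each term:
  ∫ 12u^5 du = 2u^6
  ∫ 25u^4 du = 5u^5
  ∫ 8u^3 du = 2u^4
  ∫ 3u^2 du = u^3
  ∫ 8u du = 4u^2
  ∫ -3 du = -3u
F(u) = 2u^6 + 5u^5 + 2u^4 + u^3 + 4u^2 - 3u + C


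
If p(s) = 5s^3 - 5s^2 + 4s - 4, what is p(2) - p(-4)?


p(2) = 24
p(-4) = -420
p(2) - p(-4) = 24 + 420 = 444


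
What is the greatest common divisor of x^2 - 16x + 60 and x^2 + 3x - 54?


Factor each:
  x^2 - 16x + 60 = (x - 6)(x - 10)
  x^2 + 3x - 54 = (x - 6)(x + 9)
Common monic factor: x - 6


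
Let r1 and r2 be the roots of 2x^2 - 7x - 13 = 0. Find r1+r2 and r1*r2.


For ax^2+bx+c=0: sum = -b/a, product = c/a.
a=2, b=-7, c=-13
Sum = -(-7)/2 = 7/2
Product = (-13)/2 = -13/2


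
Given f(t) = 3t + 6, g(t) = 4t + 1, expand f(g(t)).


Substitute g(t) into f:
f(g(t)) = 3*(4t + 1) + 6
Expand and combine: 12t + 9


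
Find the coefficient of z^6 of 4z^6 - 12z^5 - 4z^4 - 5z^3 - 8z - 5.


Read off the coefficient of z^6: 4


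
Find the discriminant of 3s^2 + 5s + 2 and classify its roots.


D = b^2 - 4ac = (5)^2 - 4(3)(2) = 25 - 24 = 1
Since D > 0: two distinct rational roots


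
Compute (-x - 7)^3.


Expand (-x - 7)^3 by repeated multiplication:
  (-x - 7)^2 = x^2 + 14x + 49
= -x^3 - 21x^2 - 147x - 343


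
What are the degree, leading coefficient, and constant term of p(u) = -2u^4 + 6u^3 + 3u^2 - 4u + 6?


Highest power of u is 4, with coefficient -2. Constant term is 6.
Degree = 4, leading coefficient = -2, constant term = 6


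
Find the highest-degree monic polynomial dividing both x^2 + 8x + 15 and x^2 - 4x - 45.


Factor each:
  x^2 + 8x + 15 = (x + 5)(x + 3)
  x^2 - 4x - 45 = (x + 5)(x - 9)
Common monic factor: x + 5


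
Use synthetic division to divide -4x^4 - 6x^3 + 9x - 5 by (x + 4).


Synthetic division with c = -4. Coefficients: -4, -6, 0, 9, -5
Bring down -4.
  -4 * -4 = 16; 16 - 6 = 10
  10 * -4 = -40; -40 + 0 = -40
  -40 * -4 = 160; 160 + 9 = 169
  169 * -4 = -676; -676 - 5 = -681
Quotient: -4x^3 + 10x^2 - 40x + 169, Remainder: -681


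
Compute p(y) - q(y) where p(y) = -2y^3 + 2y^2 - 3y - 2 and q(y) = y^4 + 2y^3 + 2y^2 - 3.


Distribute the minus sign:
  (-2y^3 + 2y^2 - 3y - 2)
- (y^4 + 2y^3 + 2y^2 - 3)
Negate second polynomial: -y^4 - 2y^3 - 2y^2 + 3
Add: -y^4 - 4y^3 - 3y + 1


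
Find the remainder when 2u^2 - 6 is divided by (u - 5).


By the Remainder Theorem, the remainder equals p(5):
  2*(5)^2 = 50
  0*(5)^1 = 0
  constant: -6
Sum: 50 + 0 - 6 = 44


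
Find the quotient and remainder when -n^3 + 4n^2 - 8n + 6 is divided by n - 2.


(-n^3 + 4n^2 - 8n + 6) / (n - 2)
Step 1: -n^2 * (n - 2) = -n^3 + 2n^2; subtract.
Step 2: 2n * (n - 2) = 2n^2 - 4n; subtract.
Step 3: -4 * (n - 2) = -4n + 8; subtract.
Quotient: -n^2 + 2n - 4, Remainder: -2


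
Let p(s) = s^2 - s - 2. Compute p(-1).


Using direct substitution:
  1 * (-1)^2 = 1
  -1 * (-1)^1 = 1
  constant: -2
Sum = 1 + 1 - 2 = 0


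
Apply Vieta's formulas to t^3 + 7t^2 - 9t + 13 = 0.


Monic cubic t^3+bt^2+ct+d=0: sum=-b, pairwise sum=c, product=-d.
b=7, c=-9, d=13
r1+r2+r3 = -7
r1r2+r1r3+r2r3 = -9
r1r2r3 = -13


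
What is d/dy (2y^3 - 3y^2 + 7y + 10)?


Apply the power rule term by term:
  d/dy(2y^3) = 6y^2
  d/dy(-3y^2) = -6y
  d/dy(7y) = 7
  d/dy(10) = 0
p'(y) = 6y^2 - 6y + 7


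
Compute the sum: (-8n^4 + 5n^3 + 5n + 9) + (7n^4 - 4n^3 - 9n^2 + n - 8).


Align terms by degree and add:
  -8n^4 + 5n^3 + 5n + 9
+ 7n^4 - 4n^3 - 9n^2 + n - 8
= -n^4 + n^3 - 9n^2 + 6n + 1


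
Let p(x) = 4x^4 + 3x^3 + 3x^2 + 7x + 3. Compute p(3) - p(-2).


p(3) = 456
p(-2) = 41
p(3) - p(-2) = 456 - 41 = 415


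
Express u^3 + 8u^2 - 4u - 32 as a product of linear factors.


Try integer roots (divisors of -32). u=2: p(2)=0.
Divide out (u - 2): quotient is u^2 + 10u + 16.
Factor the quadratic: (u + 2)(u + 8)
Result: (u - 2)(u + 2)(u + 8)


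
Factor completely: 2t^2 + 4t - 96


Roots satisfy r1 + r2 = -b/a = -2 and r1*r2 = c/a = -48.
So r1 = -8, r2 = 6.
2t^2 + 4t - 96 = 2(t - r1)(t - r2) = 2(t + 8)(t - 6)


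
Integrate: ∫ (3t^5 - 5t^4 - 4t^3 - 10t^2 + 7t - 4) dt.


Reverse power rule on each term:
  ∫ 3t^5 dt = (1/2)t^6
  ∫ -5t^4 dt = -t^5
  ∫ -4t^3 dt = -t^4
  ∫ -10t^2 dt = -(10/3)t^3
  ∫ 7t dt = (7/2)t^2
  ∫ -4 dt = -4t
F(t) = (1/2)t^6 - t^5 - t^4 - (10/3)t^3 + (7/2)t^2 - 4t + C


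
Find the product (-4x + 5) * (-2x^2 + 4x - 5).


Distribute each term of the first polynomial:
  (-4x)(-2x^2 + 4x - 5) = 8x^3 - 16x^2 + 20x
  (5)(-2x^2 + 4x - 5) = -10x^2 + 20x - 25
Sum: 8x^3 - 26x^2 + 40x - 25


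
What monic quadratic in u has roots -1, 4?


p(u) = (u + 1)(u - 4)
Expand: u^2 - 3u - 4


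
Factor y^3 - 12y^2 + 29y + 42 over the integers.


Try integer roots (divisors of 42). y=6: p(6)=0.
Divide out (y - 6): quotient is y^2 - 6y - 7.
Factor the quadratic: (y + 1)(y - 7)
Result: (y - 6)(y + 1)(y - 7)


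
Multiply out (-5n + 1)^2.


Expand (-5n + 1)^2 by repeated multiplication:
= 25n^2 - 10n + 1


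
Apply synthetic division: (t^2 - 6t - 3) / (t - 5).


Synthetic division with c = 5. Coefficients: 1, -6, -3
Bring down 1.
  1 * 5 = 5; 5 - 6 = -1
  -1 * 5 = -5; -5 - 3 = -8
Quotient: t - 1, Remainder: -8


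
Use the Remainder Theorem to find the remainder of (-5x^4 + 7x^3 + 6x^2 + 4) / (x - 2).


By the Remainder Theorem, the remainder equals p(2):
  -5*(2)^4 = -80
  7*(2)^3 = 56
  6*(2)^2 = 24
  0*(2)^1 = 0
  constant: 4
Sum: -80 + 56 + 24 + 0 + 4 = 4


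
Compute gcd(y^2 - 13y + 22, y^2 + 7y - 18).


Factor each:
  y^2 - 13y + 22 = (y - 2)(y - 11)
  y^2 + 7y - 18 = (y - 2)(y + 9)
Common monic factor: y - 2


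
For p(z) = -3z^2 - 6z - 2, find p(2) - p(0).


p(2) = -26
p(0) = -2
p(2) - p(0) = -26 + 2 = -24


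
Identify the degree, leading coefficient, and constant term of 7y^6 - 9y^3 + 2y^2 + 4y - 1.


Highest power of y is 6, with coefficient 7. Constant term is -1.
Degree = 6, leading coefficient = 7, constant term = -1


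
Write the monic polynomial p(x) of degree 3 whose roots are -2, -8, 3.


p(x) = (x + 2)(x + 8)(x - 3)
Expand: x^3 + 7x^2 - 14x - 48


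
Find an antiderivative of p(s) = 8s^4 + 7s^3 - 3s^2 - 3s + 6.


Reverse power rule on each term:
  ∫ 8s^4 ds = (8/5)s^5
  ∫ 7s^3 ds = (7/4)s^4
  ∫ -3s^2 ds = -s^3
  ∫ -3s ds = -(3/2)s^2
  ∫ 6 ds = 6s
F(s) = (8/5)s^5 + (7/4)s^4 - s^3 - (3/2)s^2 + 6s + C


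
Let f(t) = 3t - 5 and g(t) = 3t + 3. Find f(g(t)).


Substitute g(t) into f:
f(g(t)) = 3*(3t + 3) + (-5)
Expand and combine: 9t + 4


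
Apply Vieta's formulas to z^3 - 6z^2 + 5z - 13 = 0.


Monic cubic z^3+bz^2+cz+d=0: sum=-b, pairwise sum=c, product=-d.
b=-6, c=5, d=-13
r1+r2+r3 = 6
r1r2+r1r3+r2r3 = 5
r1r2r3 = 13


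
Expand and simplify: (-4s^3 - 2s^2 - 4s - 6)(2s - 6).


Distribute each term of the first polynomial:
  (-4s^3)(2s - 6) = -8s^4 + 24s^3
  (-2s^2)(2s - 6) = -4s^3 + 12s^2
  (-4s)(2s - 6) = -8s^2 + 24s
  (-6)(2s - 6) = -12s + 36
Sum: -8s^4 + 20s^3 + 4s^2 + 12s + 36


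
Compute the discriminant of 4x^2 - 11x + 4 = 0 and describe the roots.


D = b^2 - 4ac = (-11)^2 - 4(4)(4) = 121 - 64 = 57
Since D > 0: two distinct irrational roots


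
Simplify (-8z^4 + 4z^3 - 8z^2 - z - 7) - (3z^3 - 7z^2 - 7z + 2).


Distribute the minus sign:
  (-8z^4 + 4z^3 - 8z^2 - z - 7)
- (3z^3 - 7z^2 - 7z + 2)
Negate second polynomial: -3z^3 + 7z^2 + 7z - 2
Add: -8z^4 + z^3 - z^2 + 6z - 9


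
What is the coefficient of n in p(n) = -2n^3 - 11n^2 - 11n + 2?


Read off the coefficient of n: -11


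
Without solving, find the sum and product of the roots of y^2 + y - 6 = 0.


For ay^2+by+c=0: sum = -b/a, product = c/a.
a=1, b=1, c=-6
Sum = -(1)/1 = -1
Product = (-6)/1 = -6


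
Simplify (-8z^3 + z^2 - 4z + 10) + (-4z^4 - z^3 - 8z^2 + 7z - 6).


Align terms by degree and add:
  -8z^3 + z^2 - 4z + 10
  -4z^4 - z^3 - 8z^2 + 7z - 6
= -4z^4 - 9z^3 - 7z^2 + 3z + 4


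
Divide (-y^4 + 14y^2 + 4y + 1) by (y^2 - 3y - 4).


(-y^4 + 14y^2 + 4y + 1) / (y^2 - 3y - 4)
Step 1: -y^2 * (y^2 - 3y - 4) = -y^4 + 3y^3 + 4y^2; subtract.
Step 2: -3y * (y^2 - 3y - 4) = -3y^3 + 9y^2 + 12y; subtract.
Step 3: 1 * (y^2 - 3y - 4) = y^2 - 3y - 4; subtract.
Quotient: -y^2 - 3y + 1, Remainder: -5y + 5


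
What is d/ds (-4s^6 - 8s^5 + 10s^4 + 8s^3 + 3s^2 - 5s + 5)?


Apply the power rule term by term:
  d/ds(-4s^6) = -24s^5
  d/ds(-8s^5) = -40s^4
  d/ds(10s^4) = 40s^3
  d/ds(8s^3) = 24s^2
  d/ds(3s^2) = 6s
  d/ds(-5s) = -5
  d/ds(5) = 0
p'(s) = -24s^5 - 40s^4 + 40s^3 + 24s^2 + 6s - 5


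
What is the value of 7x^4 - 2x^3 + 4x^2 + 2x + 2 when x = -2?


Using direct substitution:
  7 * (-2)^4 = 112
  -2 * (-2)^3 = 16
  4 * (-2)^2 = 16
  2 * (-2)^1 = -4
  constant: 2
Sum = 112 + 16 + 16 - 4 + 2 = 142


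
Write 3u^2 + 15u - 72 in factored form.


Roots satisfy r1 + r2 = -b/a = -5 and r1*r2 = c/a = -24.
So r1 = 3, r2 = -8.
3u^2 + 15u - 72 = 3(u - r1)(u - r2) = 3(u - 3)(u + 8)


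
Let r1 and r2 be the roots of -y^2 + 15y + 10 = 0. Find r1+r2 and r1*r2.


For ay^2+by+c=0: sum = -b/a, product = c/a.
a=-1, b=15, c=10
Sum = -(15)/-1 = 15
Product = (10)/-1 = -10


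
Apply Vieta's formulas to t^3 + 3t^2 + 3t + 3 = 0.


Monic cubic t^3+bt^2+ct+d=0: sum=-b, pairwise sum=c, product=-d.
b=3, c=3, d=3
r1+r2+r3 = -3
r1r2+r1r3+r2r3 = 3
r1r2r3 = -3


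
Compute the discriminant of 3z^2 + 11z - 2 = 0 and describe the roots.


D = b^2 - 4ac = (11)^2 - 4(3)(-2) = 121 + 24 = 145
Since D > 0: two distinct irrational roots


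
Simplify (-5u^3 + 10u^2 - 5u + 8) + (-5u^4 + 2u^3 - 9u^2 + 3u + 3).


Align terms by degree and add:
  -5u^3 + 10u^2 - 5u + 8
  -5u^4 + 2u^3 - 9u^2 + 3u + 3
= -5u^4 - 3u^3 + u^2 - 2u + 11


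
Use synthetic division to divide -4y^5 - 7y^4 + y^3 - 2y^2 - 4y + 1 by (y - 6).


Synthetic division with c = 6. Coefficients: -4, -7, 1, -2, -4, 1
Bring down -4.
  -4 * 6 = -24; -24 - 7 = -31
  -31 * 6 = -186; -186 + 1 = -185
  -185 * 6 = -1110; -1110 - 2 = -1112
  -1112 * 6 = -6672; -6672 - 4 = -6676
  -6676 * 6 = -40056; -40056 + 1 = -40055
Quotient: -4y^4 - 31y^3 - 185y^2 - 1112y - 6676, Remainder: -40055


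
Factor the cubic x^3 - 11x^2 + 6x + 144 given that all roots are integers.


Try integer roots (divisors of 144). x=-3: p(-3)=0.
Divide out (x + 3): quotient is x^2 - 14x + 48.
Factor the quadratic: (x - 8)(x - 6)
Result: (x + 3)(x - 8)(x - 6)


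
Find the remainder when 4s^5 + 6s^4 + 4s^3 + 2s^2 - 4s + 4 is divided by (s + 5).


By the Remainder Theorem, the remainder equals p(-5):
  4*(-5)^5 = -12500
  6*(-5)^4 = 3750
  4*(-5)^3 = -500
  2*(-5)^2 = 50
  -4*(-5)^1 = 20
  constant: 4
Sum: -12500 + 3750 - 500 + 50 + 20 + 4 = -9176


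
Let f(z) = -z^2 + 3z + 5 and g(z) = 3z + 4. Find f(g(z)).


Substitute g(z) into f:
f(g(z)) = -1*(3z + 4)^2 + 3*(3z + 4) + 5
(3z + 4)^2 = 9z^2 + 24z + 16
Expand and combine: -9z^2 - 15z + 1


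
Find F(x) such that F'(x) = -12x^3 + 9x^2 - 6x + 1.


Reverse power rule on each term:
  ∫ -12x^3 dx = -3x^4
  ∫ 9x^2 dx = 3x^3
  ∫ -6x dx = -3x^2
  ∫ 1 dx = x
F(x) = -3x^4 + 3x^3 - 3x^2 + x + C


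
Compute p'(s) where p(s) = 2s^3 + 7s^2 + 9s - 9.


Apply the power rule term by term:
  d/ds(2s^3) = 6s^2
  d/ds(7s^2) = 14s
  d/ds(9s) = 9
  d/ds(-9) = 0
p'(s) = 6s^2 + 14s + 9


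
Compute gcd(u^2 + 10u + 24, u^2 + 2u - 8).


Factor each:
  u^2 + 10u + 24 = (u + 4)(u + 6)
  u^2 + 2u - 8 = (u + 4)(u - 2)
Common monic factor: u + 4


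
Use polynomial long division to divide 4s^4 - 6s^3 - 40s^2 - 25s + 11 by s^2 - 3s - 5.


(4s^4 - 6s^3 - 40s^2 - 25s + 11) / (s^2 - 3s - 5)
Step 1: 4s^2 * (s^2 - 3s - 5) = 4s^4 - 12s^3 - 20s^2; subtract.
Step 2: 6s * (s^2 - 3s - 5) = 6s^3 - 18s^2 - 30s; subtract.
Step 3: -2 * (s^2 - 3s - 5) = -2s^2 + 6s + 10; subtract.
Quotient: 4s^2 + 6s - 2, Remainder: -s + 1


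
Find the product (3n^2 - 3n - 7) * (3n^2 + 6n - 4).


Distribute each term of the first polynomial:
  (3n^2)(3n^2 + 6n - 4) = 9n^4 + 18n^3 - 12n^2
  (-3n)(3n^2 + 6n - 4) = -9n^3 - 18n^2 + 12n
  (-7)(3n^2 + 6n - 4) = -21n^2 - 42n + 28
Sum: 9n^4 + 9n^3 - 51n^2 - 30n + 28


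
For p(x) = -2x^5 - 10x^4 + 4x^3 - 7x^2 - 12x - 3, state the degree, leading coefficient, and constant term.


Highest power of x is 5, with coefficient -2. Constant term is -3.
Degree = 5, leading coefficient = -2, constant term = -3


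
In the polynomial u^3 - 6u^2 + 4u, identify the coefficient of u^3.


Read off the coefficient of u^3: 1


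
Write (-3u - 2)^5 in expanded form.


Expand (-3u - 2)^5 by repeated multiplication:
  (-3u - 2)^2 = 9u^2 + 12u + 4
  (-3u - 2)^3 = -27u^3 - 54u^2 - 36u - 8
  (-3u - 2)^4 = 81u^4 + 216u^3 + 216u^2 + 96u + 16
= -243u^5 - 810u^4 - 1080u^3 - 720u^2 - 240u - 32


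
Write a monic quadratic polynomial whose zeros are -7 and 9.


p(x) = (x + 7)(x - 9)
Expand: x^2 - 2x - 63


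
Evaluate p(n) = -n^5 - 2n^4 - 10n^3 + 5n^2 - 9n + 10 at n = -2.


Using direct substitution:
  -1 * (-2)^5 = 32
  -2 * (-2)^4 = -32
  -10 * (-2)^3 = 80
  5 * (-2)^2 = 20
  -9 * (-2)^1 = 18
  constant: 10
Sum = 32 - 32 + 80 + 20 + 18 + 10 = 128


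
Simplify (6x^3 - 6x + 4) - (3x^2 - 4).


Distribute the minus sign:
  (6x^3 - 6x + 4)
- (3x^2 - 4)
Negate second polynomial: -3x^2 + 4
Add: 6x^3 - 3x^2 - 6x + 8


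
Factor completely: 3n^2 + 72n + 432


Roots satisfy r1 + r2 = -b/a = -24 and r1*r2 = c/a = 144.
So r1 = -12, r2 = -12.
3n^2 + 72n + 432 = 3(n - r1)(n - r2) = 3(n + 12)(n + 12)


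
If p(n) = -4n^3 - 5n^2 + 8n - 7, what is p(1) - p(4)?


p(1) = -8
p(4) = -311
p(1) - p(4) = -8 + 311 = 303


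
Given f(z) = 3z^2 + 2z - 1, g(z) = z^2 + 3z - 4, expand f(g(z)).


Substitute g(z) into f:
f(g(z)) = 3*(z^2 + 3z - 4)^2 + 2*(z^2 + 3z - 4) + (-1)
(z^2 + 3z - 4)^2 = z^4 + 6z^3 + z^2 - 24z + 16
Expand and combine: 3z^4 + 18z^3 + 5z^2 - 66z + 39


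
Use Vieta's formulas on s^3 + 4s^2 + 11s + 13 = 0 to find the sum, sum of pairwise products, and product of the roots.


Monic cubic s^3+bs^2+cs+d=0: sum=-b, pairwise sum=c, product=-d.
b=4, c=11, d=13
r1+r2+r3 = -4
r1r2+r1r3+r2r3 = 11
r1r2r3 = -13


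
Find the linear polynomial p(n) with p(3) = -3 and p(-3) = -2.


p(n) = mn + b. Using p(3)=-3, p(-3)=-2:
m = (-3 + 2)/(3 + 3) = -1/6 = -1/6
b = -3 - m*(3) = -3 + 1/2 = -5/2
p(n) = -(1/6)n - (5/2)


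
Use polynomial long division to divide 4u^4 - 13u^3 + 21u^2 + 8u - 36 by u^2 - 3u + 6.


(4u^4 - 13u^3 + 21u^2 + 8u - 36) / (u^2 - 3u + 6)
Step 1: 4u^2 * (u^2 - 3u + 6) = 4u^4 - 12u^3 + 24u^2; subtract.
Step 2: -u * (u^2 - 3u + 6) = -u^3 + 3u^2 - 6u; subtract.
Step 3: -6 * (u^2 - 3u + 6) = -6u^2 + 18u - 36; subtract.
Quotient: 4u^2 - u - 6, Remainder: -4u


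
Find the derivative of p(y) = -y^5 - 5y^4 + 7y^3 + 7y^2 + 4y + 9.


Apply the power rule term by term:
  d/dy(-y^5) = -5y^4
  d/dy(-5y^4) = -20y^3
  d/dy(7y^3) = 21y^2
  d/dy(7y^2) = 14y
  d/dy(4y) = 4
  d/dy(9) = 0
p'(y) = -5y^4 - 20y^3 + 21y^2 + 14y + 4


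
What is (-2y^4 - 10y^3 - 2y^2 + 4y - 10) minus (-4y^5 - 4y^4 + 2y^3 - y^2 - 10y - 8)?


Distribute the minus sign:
  (-2y^4 - 10y^3 - 2y^2 + 4y - 10)
- (-4y^5 - 4y^4 + 2y^3 - y^2 - 10y - 8)
Negate second polynomial: 4y^5 + 4y^4 - 2y^3 + y^2 + 10y + 8
Add: 4y^5 + 2y^4 - 12y^3 - y^2 + 14y - 2


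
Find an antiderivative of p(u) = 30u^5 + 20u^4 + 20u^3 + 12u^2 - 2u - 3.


Reverse power rule on each term:
  ∫ 30u^5 du = 5u^6
  ∫ 20u^4 du = 4u^5
  ∫ 20u^3 du = 5u^4
  ∫ 12u^2 du = 4u^3
  ∫ -2u du = -u^2
  ∫ -3 du = -3u
F(u) = 5u^6 + 4u^5 + 5u^4 + 4u^3 - u^2 - 3u + C


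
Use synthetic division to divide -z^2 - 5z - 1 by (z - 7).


Synthetic division with c = 7. Coefficients: -1, -5, -1
Bring down -1.
  -1 * 7 = -7; -7 - 5 = -12
  -12 * 7 = -84; -84 - 1 = -85
Quotient: -z - 12, Remainder: -85


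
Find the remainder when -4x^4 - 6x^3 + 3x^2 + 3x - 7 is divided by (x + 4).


By the Remainder Theorem, the remainder equals p(-4):
  -4*(-4)^4 = -1024
  -6*(-4)^3 = 384
  3*(-4)^2 = 48
  3*(-4)^1 = -12
  constant: -7
Sum: -1024 + 384 + 48 - 12 - 7 = -611


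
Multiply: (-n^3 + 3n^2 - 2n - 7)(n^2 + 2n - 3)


Distribute each term of the first polynomial:
  (-n^3)(n^2 + 2n - 3) = -n^5 - 2n^4 + 3n^3
  (3n^2)(n^2 + 2n - 3) = 3n^4 + 6n^3 - 9n^2
  (-2n)(n^2 + 2n - 3) = -2n^3 - 4n^2 + 6n
  (-7)(n^2 + 2n - 3) = -7n^2 - 14n + 21
Sum: -n^5 + n^4 + 7n^3 - 20n^2 - 8n + 21


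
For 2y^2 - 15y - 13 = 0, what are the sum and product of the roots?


For ay^2+by+c=0: sum = -b/a, product = c/a.
a=2, b=-15, c=-13
Sum = -(-15)/2 = 15/2
Product = (-13)/2 = -13/2


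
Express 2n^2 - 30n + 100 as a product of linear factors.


Roots satisfy r1 + r2 = -b/a = 15 and r1*r2 = c/a = 50.
So r1 = 10, r2 = 5.
2n^2 - 30n + 100 = 2(n - r1)(n - r2) = 2(n - 10)(n - 5)


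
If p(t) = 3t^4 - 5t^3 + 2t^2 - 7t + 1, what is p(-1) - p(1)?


p(-1) = 18
p(1) = -6
p(-1) - p(1) = 18 + 6 = 24


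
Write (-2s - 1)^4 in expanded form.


Expand (-2s - 1)^4 by repeated multiplication:
  (-2s - 1)^2 = 4s^2 + 4s + 1
  (-2s - 1)^3 = -8s^3 - 12s^2 - 6s - 1
= 16s^4 + 32s^3 + 24s^2 + 8s + 1


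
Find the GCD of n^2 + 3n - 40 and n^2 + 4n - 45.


Factor each:
  n^2 + 3n - 40 = (n - 5)(n + 8)
  n^2 + 4n - 45 = (n - 5)(n + 9)
Common monic factor: n - 5


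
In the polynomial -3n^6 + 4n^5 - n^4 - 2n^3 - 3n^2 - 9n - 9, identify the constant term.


Read off the constant term: -9


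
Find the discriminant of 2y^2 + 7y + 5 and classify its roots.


D = b^2 - 4ac = (7)^2 - 4(2)(5) = 49 - 40 = 9
Since D > 0: two distinct rational roots


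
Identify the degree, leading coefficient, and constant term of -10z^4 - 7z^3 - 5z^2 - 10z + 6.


Highest power of z is 4, with coefficient -10. Constant term is 6.
Degree = 4, leading coefficient = -10, constant term = 6


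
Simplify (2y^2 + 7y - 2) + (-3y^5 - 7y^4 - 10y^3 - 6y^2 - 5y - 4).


Align terms by degree and add:
  2y^2 + 7y - 2
  -3y^5 - 7y^4 - 10y^3 - 6y^2 - 5y - 4
= -3y^5 - 7y^4 - 10y^3 - 4y^2 + 2y - 6


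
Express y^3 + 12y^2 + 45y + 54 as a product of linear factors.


Try integer roots (divisors of 54). y=-6: p(-6)=0.
Divide out (y + 6): quotient is y^2 + 6y + 9.
Factor the quadratic: (y + 3)(y + 3)
Result: (y + 6)(y + 3)(y + 3)


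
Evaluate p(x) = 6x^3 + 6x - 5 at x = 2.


Using direct substitution:
  6 * (2)^3 = 48
  0 * (2)^2 = 0
  6 * (2)^1 = 12
  constant: -5
Sum = 48 + 0 + 12 - 5 = 55


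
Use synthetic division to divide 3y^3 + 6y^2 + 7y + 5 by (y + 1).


Synthetic division with c = -1. Coefficients: 3, 6, 7, 5
Bring down 3.
  3 * -1 = -3; -3 + 6 = 3
  3 * -1 = -3; -3 + 7 = 4
  4 * -1 = -4; -4 + 5 = 1
Quotient: 3y^2 + 3y + 4, Remainder: 1


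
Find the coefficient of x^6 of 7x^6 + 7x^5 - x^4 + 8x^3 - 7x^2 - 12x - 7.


Read off the coefficient of x^6: 7


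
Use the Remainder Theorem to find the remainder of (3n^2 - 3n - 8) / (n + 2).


By the Remainder Theorem, the remainder equals p(-2):
  3*(-2)^2 = 12
  -3*(-2)^1 = 6
  constant: -8
Sum: 12 + 6 - 8 = 10


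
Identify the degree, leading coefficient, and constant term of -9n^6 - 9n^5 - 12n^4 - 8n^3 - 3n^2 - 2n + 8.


Highest power of n is 6, with coefficient -9. Constant term is 8.
Degree = 6, leading coefficient = -9, constant term = 8


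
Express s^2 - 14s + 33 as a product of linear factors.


Roots satisfy r1 + r2 = -b/a = 14 and r1*r2 = c/a = 33.
So r1 = 11, r2 = 3.
s^2 - 14s + 33 = (s - r1)(s - r2) = (s - 11)(s - 3)


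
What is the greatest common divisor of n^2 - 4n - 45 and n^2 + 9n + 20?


Factor each:
  n^2 - 4n - 45 = (n + 5)(n - 9)
  n^2 + 9n + 20 = (n + 5)(n + 4)
Common monic factor: n + 5


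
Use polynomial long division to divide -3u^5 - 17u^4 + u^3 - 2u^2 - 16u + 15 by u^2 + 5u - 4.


(-3u^5 - 17u^4 + u^3 - 2u^2 - 16u + 15) / (u^2 + 5u - 4)
Step 1: -3u^3 * (u^2 + 5u - 4) = -3u^5 - 15u^4 + 12u^3; subtract.
Step 2: -2u^2 * (u^2 + 5u - 4) = -2u^4 - 10u^3 + 8u^2; subtract.
Step 3: -u * (u^2 + 5u - 4) = -u^3 - 5u^2 + 4u; subtract.
Step 4: -5 * (u^2 + 5u - 4) = -5u^2 - 25u + 20; subtract.
Quotient: -3u^3 - 2u^2 - u - 5, Remainder: 5u - 5


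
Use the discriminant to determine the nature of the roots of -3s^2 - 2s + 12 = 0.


D = b^2 - 4ac = (-2)^2 - 4(-3)(12) = 4 + 144 = 148
Since D > 0: two distinct irrational roots


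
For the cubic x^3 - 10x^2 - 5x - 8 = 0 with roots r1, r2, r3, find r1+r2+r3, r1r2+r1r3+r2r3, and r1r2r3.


Monic cubic x^3+bx^2+cx+d=0: sum=-b, pairwise sum=c, product=-d.
b=-10, c=-5, d=-8
r1+r2+r3 = 10
r1r2+r1r3+r2r3 = -5
r1r2r3 = 8


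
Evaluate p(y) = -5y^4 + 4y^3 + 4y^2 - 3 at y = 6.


Using direct substitution:
  -5 * (6)^4 = -6480
  4 * (6)^3 = 864
  4 * (6)^2 = 144
  0 * (6)^1 = 0
  constant: -3
Sum = -6480 + 864 + 144 + 0 - 3 = -5475


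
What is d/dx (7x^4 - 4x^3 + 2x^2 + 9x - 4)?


Apply the power rule term by term:
  d/dx(7x^4) = 28x^3
  d/dx(-4x^3) = -12x^2
  d/dx(2x^2) = 4x
  d/dx(9x) = 9
  d/dx(-4) = 0
p'(x) = 28x^3 - 12x^2 + 4x + 9


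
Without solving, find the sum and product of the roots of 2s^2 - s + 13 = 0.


For as^2+bs+c=0: sum = -b/a, product = c/a.
a=2, b=-1, c=13
Sum = -(-1)/2 = 1/2
Product = (13)/2 = 13/2


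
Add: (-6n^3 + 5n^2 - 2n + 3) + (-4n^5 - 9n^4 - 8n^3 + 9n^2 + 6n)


Align terms by degree and add:
  -6n^3 + 5n^2 - 2n + 3
  -4n^5 - 9n^4 - 8n^3 + 9n^2 + 6n
= -4n^5 - 9n^4 - 14n^3 + 14n^2 + 4n + 3


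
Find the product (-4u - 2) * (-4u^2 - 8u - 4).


Distribute each term of the first polynomial:
  (-4u)(-4u^2 - 8u - 4) = 16u^3 + 32u^2 + 16u
  (-2)(-4u^2 - 8u - 4) = 8u^2 + 16u + 8
Sum: 16u^3 + 40u^2 + 32u + 8


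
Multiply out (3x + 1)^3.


Expand (3x + 1)^3 by repeated multiplication:
  (3x + 1)^2 = 9x^2 + 6x + 1
= 27x^3 + 27x^2 + 9x + 1


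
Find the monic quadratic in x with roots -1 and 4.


p(x) = (x + 1)(x - 4)
Expand: x^2 - 3x - 4


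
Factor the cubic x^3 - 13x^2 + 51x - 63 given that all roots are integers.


Try integer roots (divisors of -63). x=7: p(7)=0.
Divide out (x - 7): quotient is x^2 - 6x + 9.
Factor the quadratic: (x - 3)(x - 3)
Result: (x - 7)(x - 3)(x - 3)


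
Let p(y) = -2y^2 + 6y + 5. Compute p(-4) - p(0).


p(-4) = -51
p(0) = 5
p(-4) - p(0) = -51 - 5 = -56


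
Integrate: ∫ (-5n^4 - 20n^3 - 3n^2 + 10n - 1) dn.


Reverse power rule on each term:
  ∫ -5n^4 dn = -n^5
  ∫ -20n^3 dn = -5n^4
  ∫ -3n^2 dn = -n^3
  ∫ 10n dn = 5n^2
  ∫ -1 dn = -n
F(n) = -n^5 - 5n^4 - n^3 + 5n^2 - n + C


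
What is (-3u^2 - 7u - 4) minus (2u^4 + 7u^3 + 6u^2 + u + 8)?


Distribute the minus sign:
  (-3u^2 - 7u - 4)
- (2u^4 + 7u^3 + 6u^2 + u + 8)
Negate second polynomial: -2u^4 - 7u^3 - 6u^2 - u - 8
Add: -2u^4 - 7u^3 - 9u^2 - 8u - 12


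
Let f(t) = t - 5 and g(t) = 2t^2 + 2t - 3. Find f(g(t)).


Substitute g(t) into f:
f(g(t)) = 1*(2t^2 + 2t - 3) + (-5)
Expand and combine: 2t^2 + 2t - 8


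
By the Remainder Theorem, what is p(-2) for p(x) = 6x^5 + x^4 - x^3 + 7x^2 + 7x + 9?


By the Remainder Theorem, the remainder equals p(-2):
  6*(-2)^5 = -192
  1*(-2)^4 = 16
  -1*(-2)^3 = 8
  7*(-2)^2 = 28
  7*(-2)^1 = -14
  constant: 9
Sum: -192 + 16 + 8 + 28 - 14 + 9 = -145


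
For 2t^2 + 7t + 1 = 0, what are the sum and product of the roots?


For at^2+bt+c=0: sum = -b/a, product = c/a.
a=2, b=7, c=1
Sum = -(7)/2 = -7/2
Product = (1)/2 = 1/2


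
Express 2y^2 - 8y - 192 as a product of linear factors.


Roots satisfy r1 + r2 = -b/a = 4 and r1*r2 = c/a = -96.
So r1 = 12, r2 = -8.
2y^2 - 8y - 192 = 2(y - r1)(y - r2) = 2(y - 12)(y + 8)


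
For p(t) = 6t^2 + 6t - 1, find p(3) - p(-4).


p(3) = 71
p(-4) = 71
p(3) - p(-4) = 71 - 71 = 0


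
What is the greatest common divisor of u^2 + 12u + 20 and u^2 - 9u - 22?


Factor each:
  u^2 + 12u + 20 = (u + 2)(u + 10)
  u^2 - 9u - 22 = (u + 2)(u - 11)
Common monic factor: u + 2


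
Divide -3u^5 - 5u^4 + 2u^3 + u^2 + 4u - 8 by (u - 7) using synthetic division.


Synthetic division with c = 7. Coefficients: -3, -5, 2, 1, 4, -8
Bring down -3.
  -3 * 7 = -21; -21 - 5 = -26
  -26 * 7 = -182; -182 + 2 = -180
  -180 * 7 = -1260; -1260 + 1 = -1259
  -1259 * 7 = -8813; -8813 + 4 = -8809
  -8809 * 7 = -61663; -61663 - 8 = -61671
Quotient: -3u^4 - 26u^3 - 180u^2 - 1259u - 8809, Remainder: -61671


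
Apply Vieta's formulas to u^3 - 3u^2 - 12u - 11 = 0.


Monic cubic u^3+bu^2+cu+d=0: sum=-b, pairwise sum=c, product=-d.
b=-3, c=-12, d=-11
r1+r2+r3 = 3
r1r2+r1r3+r2r3 = -12
r1r2r3 = 11


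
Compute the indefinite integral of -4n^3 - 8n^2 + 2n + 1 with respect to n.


Reverse power rule on each term:
  ∫ -4n^3 dn = -n^4
  ∫ -8n^2 dn = -(8/3)n^3
  ∫ 2n dn = n^2
  ∫ 1 dn = n
F(n) = -n^4 - (8/3)n^3 + n^2 + n + C


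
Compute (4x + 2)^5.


Expand (4x + 2)^5 by repeated multiplication:
  (4x + 2)^2 = 16x^2 + 16x + 4
  (4x + 2)^3 = 64x^3 + 96x^2 + 48x + 8
  (4x + 2)^4 = 256x^4 + 512x^3 + 384x^2 + 128x + 16
= 1024x^5 + 2560x^4 + 2560x^3 + 1280x^2 + 320x + 32


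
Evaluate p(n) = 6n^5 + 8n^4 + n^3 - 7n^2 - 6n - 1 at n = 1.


Using direct substitution:
  6 * (1)^5 = 6
  8 * (1)^4 = 8
  1 * (1)^3 = 1
  -7 * (1)^2 = -7
  -6 * (1)^1 = -6
  constant: -1
Sum = 6 + 8 + 1 - 7 - 6 - 1 = 1


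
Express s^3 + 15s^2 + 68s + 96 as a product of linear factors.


Try integer roots (divisors of 96). s=-8: p(-8)=0.
Divide out (s + 8): quotient is s^2 + 7s + 12.
Factor the quadratic: (s + 3)(s + 4)
Result: (s + 8)(s + 3)(s + 4)


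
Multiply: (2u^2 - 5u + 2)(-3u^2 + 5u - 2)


Distribute each term of the first polynomial:
  (2u^2)(-3u^2 + 5u - 2) = -6u^4 + 10u^3 - 4u^2
  (-5u)(-3u^2 + 5u - 2) = 15u^3 - 25u^2 + 10u
  (2)(-3u^2 + 5u - 2) = -6u^2 + 10u - 4
Sum: -6u^4 + 25u^3 - 35u^2 + 20u - 4


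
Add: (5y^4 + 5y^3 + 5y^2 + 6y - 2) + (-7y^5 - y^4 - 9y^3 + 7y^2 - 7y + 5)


Align terms by degree and add:
  5y^4 + 5y^3 + 5y^2 + 6y - 2
  -7y^5 - y^4 - 9y^3 + 7y^2 - 7y + 5
= -7y^5 + 4y^4 - 4y^3 + 12y^2 - y + 3


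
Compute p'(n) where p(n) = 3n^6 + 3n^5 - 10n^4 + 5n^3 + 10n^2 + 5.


Apply the power rule term by term:
  d/dn(3n^6) = 18n^5
  d/dn(3n^5) = 15n^4
  d/dn(-10n^4) = -40n^3
  d/dn(5n^3) = 15n^2
  d/dn(10n^2) = 20n
  d/dn(5) = 0
p'(n) = 18n^5 + 15n^4 - 40n^3 + 15n^2 + 20n


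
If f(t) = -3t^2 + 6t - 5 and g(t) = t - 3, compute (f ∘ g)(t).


Substitute g(t) into f:
f(g(t)) = -3*(t - 3)^2 + 6*(t - 3) + (-5)
(t - 3)^2 = t^2 - 6t + 9
Expand and combine: -3t^2 + 24t - 50


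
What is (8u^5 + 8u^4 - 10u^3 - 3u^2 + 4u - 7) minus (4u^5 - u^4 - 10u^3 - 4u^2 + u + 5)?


Distribute the minus sign:
  (8u^5 + 8u^4 - 10u^3 - 3u^2 + 4u - 7)
- (4u^5 - u^4 - 10u^3 - 4u^2 + u + 5)
Negate second polynomial: -4u^5 + u^4 + 10u^3 + 4u^2 - u - 5
Add: 4u^5 + 9u^4 + u^2 + 3u - 12


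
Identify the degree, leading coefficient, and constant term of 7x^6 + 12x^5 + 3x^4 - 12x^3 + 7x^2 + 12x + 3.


Highest power of x is 6, with coefficient 7. Constant term is 3.
Degree = 6, leading coefficient = 7, constant term = 3


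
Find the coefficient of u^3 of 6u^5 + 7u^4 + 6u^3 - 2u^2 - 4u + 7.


Read off the coefficient of u^3: 6


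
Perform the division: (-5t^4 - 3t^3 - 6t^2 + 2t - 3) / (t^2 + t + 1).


(-5t^4 - 3t^3 - 6t^2 + 2t - 3) / (t^2 + t + 1)
Step 1: -5t^2 * (t^2 + t + 1) = -5t^4 - 5t^3 - 5t^2; subtract.
Step 2: 2t * (t^2 + t + 1) = 2t^3 + 2t^2 + 2t; subtract.
Step 3: -3 * (t^2 + t + 1) = -3t^2 - 3t - 3; subtract.
Quotient: -5t^2 + 2t - 3, Remainder: 3t


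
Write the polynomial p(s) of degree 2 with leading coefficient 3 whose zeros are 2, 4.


p(s) = 3(s - 2)(s - 4)
Expand: 3s^2 - 18s + 24


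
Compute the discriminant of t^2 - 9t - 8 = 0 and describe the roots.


D = b^2 - 4ac = (-9)^2 - 4(1)(-8) = 81 + 32 = 113
Since D > 0: two distinct irrational roots


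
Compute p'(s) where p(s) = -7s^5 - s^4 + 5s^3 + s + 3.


Apply the power rule term by term:
  d/ds(-7s^5) = -35s^4
  d/ds(-s^4) = -4s^3
  d/ds(5s^3) = 15s^2
  d/ds(s) = 1
  d/ds(3) = 0
p'(s) = -35s^4 - 4s^3 + 15s^2 + 1


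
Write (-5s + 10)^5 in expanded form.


Expand (-5s + 10)^5 by repeated multiplication:
  (-5s + 10)^2 = 25s^2 - 100s + 100
  (-5s + 10)^3 = -125s^3 + 750s^2 - 1500s + 1000
  (-5s + 10)^4 = 625s^4 - 5000s^3 + 15000s^2 - 20000s + 10000
= -3125s^5 + 31250s^4 - 125000s^3 + 250000s^2 - 250000s + 100000


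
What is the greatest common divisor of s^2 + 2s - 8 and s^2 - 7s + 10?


Factor each:
  s^2 + 2s - 8 = (s - 2)(s + 4)
  s^2 - 7s + 10 = (s - 2)(s - 5)
Common monic factor: s - 2


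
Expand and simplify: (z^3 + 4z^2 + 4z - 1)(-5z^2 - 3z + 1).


Distribute each term of the first polynomial:
  (z^3)(-5z^2 - 3z + 1) = -5z^5 - 3z^4 + z^3
  (4z^2)(-5z^2 - 3z + 1) = -20z^4 - 12z^3 + 4z^2
  (4z)(-5z^2 - 3z + 1) = -20z^3 - 12z^2 + 4z
  (-1)(-5z^2 - 3z + 1) = 5z^2 + 3z - 1
Sum: -5z^5 - 23z^4 - 31z^3 - 3z^2 + 7z - 1


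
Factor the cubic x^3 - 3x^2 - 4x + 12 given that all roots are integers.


Try integer roots (divisors of 12). x=-2: p(-2)=0.
Divide out (x + 2): quotient is x^2 - 5x + 6.
Factor the quadratic: (x - 2)(x - 3)
Result: (x + 2)(x - 2)(x - 3)


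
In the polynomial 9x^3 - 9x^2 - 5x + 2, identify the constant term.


Read off the constant term: 2


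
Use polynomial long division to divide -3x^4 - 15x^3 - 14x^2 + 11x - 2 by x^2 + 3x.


(-3x^4 - 15x^3 - 14x^2 + 11x - 2) / (x^2 + 3x)
Step 1: -3x^2 * (x^2 + 3x) = -3x^4 - 9x^3; subtract.
Step 2: -6x * (x^2 + 3x) = -6x^3 - 18x^2; subtract.
Step 3: 4 * (x^2 + 3x) = 4x^2 + 12x; subtract.
Quotient: -3x^2 - 6x + 4, Remainder: -x - 2


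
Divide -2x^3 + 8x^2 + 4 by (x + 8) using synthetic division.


Synthetic division with c = -8. Coefficients: -2, 8, 0, 4
Bring down -2.
  -2 * -8 = 16; 16 + 8 = 24
  24 * -8 = -192; -192 + 0 = -192
  -192 * -8 = 1536; 1536 + 4 = 1540
Quotient: -2x^2 + 24x - 192, Remainder: 1540


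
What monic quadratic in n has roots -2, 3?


p(n) = (n + 2)(n - 3)
Expand: n^2 - n - 6


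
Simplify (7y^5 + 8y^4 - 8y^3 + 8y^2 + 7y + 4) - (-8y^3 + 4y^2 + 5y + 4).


Distribute the minus sign:
  (7y^5 + 8y^4 - 8y^3 + 8y^2 + 7y + 4)
- (-8y^3 + 4y^2 + 5y + 4)
Negate second polynomial: 8y^3 - 4y^2 - 5y - 4
Add: 7y^5 + 8y^4 + 4y^2 + 2y


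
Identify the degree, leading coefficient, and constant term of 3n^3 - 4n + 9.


Highest power of n is 3, with coefficient 3. Constant term is 9.
Degree = 3, leading coefficient = 3, constant term = 9


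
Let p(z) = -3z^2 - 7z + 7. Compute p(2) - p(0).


p(2) = -19
p(0) = 7
p(2) - p(0) = -19 - 7 = -26


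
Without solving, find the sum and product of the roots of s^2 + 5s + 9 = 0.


For as^2+bs+c=0: sum = -b/a, product = c/a.
a=1, b=5, c=9
Sum = -(5)/1 = -5
Product = (9)/1 = 9


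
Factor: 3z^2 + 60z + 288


Roots satisfy r1 + r2 = -b/a = -20 and r1*r2 = c/a = 96.
So r1 = -12, r2 = -8.
3z^2 + 60z + 288 = 3(z - r1)(z - r2) = 3(z + 12)(z + 8)


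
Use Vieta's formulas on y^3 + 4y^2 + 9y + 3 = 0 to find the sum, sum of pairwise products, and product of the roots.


Monic cubic y^3+by^2+cy+d=0: sum=-b, pairwise sum=c, product=-d.
b=4, c=9, d=3
r1+r2+r3 = -4
r1r2+r1r3+r2r3 = 9
r1r2r3 = -3


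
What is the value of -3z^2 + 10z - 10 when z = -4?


Using direct substitution:
  -3 * (-4)^2 = -48
  10 * (-4)^1 = -40
  constant: -10
Sum = -48 - 40 - 10 = -98


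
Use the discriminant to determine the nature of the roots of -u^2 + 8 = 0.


D = b^2 - 4ac = (0)^2 - 4(-1)(8) = 0 + 32 = 32
Since D > 0: two distinct irrational roots


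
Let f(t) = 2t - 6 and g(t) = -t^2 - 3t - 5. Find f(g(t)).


Substitute g(t) into f:
f(g(t)) = 2*(-t^2 - 3t - 5) + (-6)
Expand and combine: -2t^2 - 6t - 16


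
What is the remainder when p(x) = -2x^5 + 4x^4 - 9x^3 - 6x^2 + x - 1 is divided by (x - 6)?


By the Remainder Theorem, the remainder equals p(6):
  -2*(6)^5 = -15552
  4*(6)^4 = 5184
  -9*(6)^3 = -1944
  -6*(6)^2 = -216
  1*(6)^1 = 6
  constant: -1
Sum: -15552 + 5184 - 1944 - 216 + 6 - 1 = -12523


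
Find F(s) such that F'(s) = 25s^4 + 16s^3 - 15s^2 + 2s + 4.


Reverse power rule on each term:
  ∫ 25s^4 ds = 5s^5
  ∫ 16s^3 ds = 4s^4
  ∫ -15s^2 ds = -5s^3
  ∫ 2s ds = s^2
  ∫ 4 ds = 4s
F(s) = 5s^5 + 4s^4 - 5s^3 + s^2 + 4s + C


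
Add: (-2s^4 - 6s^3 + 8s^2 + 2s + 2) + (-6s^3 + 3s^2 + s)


Align terms by degree and add:
  -2s^4 - 6s^3 + 8s^2 + 2s + 2
  -6s^3 + 3s^2 + s
= -2s^4 - 12s^3 + 11s^2 + 3s + 2


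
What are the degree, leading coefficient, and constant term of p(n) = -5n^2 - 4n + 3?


Highest power of n is 2, with coefficient -5. Constant term is 3.
Degree = 2, leading coefficient = -5, constant term = 3


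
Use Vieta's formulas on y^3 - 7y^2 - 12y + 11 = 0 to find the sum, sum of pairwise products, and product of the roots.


Monic cubic y^3+by^2+cy+d=0: sum=-b, pairwise sum=c, product=-d.
b=-7, c=-12, d=11
r1+r2+r3 = 7
r1r2+r1r3+r2r3 = -12
r1r2r3 = -11


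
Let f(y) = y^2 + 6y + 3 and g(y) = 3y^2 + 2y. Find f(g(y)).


Substitute g(y) into f:
f(g(y)) = 1*(3y^2 + 2y)^2 + 6*(3y^2 + 2y) + 3
(3y^2 + 2y)^2 = 9y^4 + 12y^3 + 4y^2
Expand and combine: 9y^4 + 12y^3 + 22y^2 + 12y + 3


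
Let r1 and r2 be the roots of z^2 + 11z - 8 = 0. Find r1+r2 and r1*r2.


For az^2+bz+c=0: sum = -b/a, product = c/a.
a=1, b=11, c=-8
Sum = -(11)/1 = -11
Product = (-8)/1 = -8


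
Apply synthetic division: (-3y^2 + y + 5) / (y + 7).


Synthetic division with c = -7. Coefficients: -3, 1, 5
Bring down -3.
  -3 * -7 = 21; 21 + 1 = 22
  22 * -7 = -154; -154 + 5 = -149
Quotient: -3y + 22, Remainder: -149


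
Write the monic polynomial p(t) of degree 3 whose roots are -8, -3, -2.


p(t) = (t + 8)(t + 3)(t + 2)
Expand: t^3 + 13t^2 + 46t + 48


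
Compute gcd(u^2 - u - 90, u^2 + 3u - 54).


Factor each:
  u^2 - u - 90 = (u + 9)(u - 10)
  u^2 + 3u - 54 = (u + 9)(u - 6)
Common monic factor: u + 9


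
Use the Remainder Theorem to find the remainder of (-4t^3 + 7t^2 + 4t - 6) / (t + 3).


By the Remainder Theorem, the remainder equals p(-3):
  -4*(-3)^3 = 108
  7*(-3)^2 = 63
  4*(-3)^1 = -12
  constant: -6
Sum: 108 + 63 - 12 - 6 = 153


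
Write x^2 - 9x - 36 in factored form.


Roots satisfy r1 + r2 = -b/a = 9 and r1*r2 = c/a = -36.
So r1 = -3, r2 = 12.
x^2 - 9x - 36 = (x - r1)(x - r2) = (x + 3)(x - 12)


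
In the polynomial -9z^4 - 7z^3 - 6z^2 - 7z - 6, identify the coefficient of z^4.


Read off the coefficient of z^4: -9


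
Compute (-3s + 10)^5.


Expand (-3s + 10)^5 by repeated multiplication:
  (-3s + 10)^2 = 9s^2 - 60s + 100
  (-3s + 10)^3 = -27s^3 + 270s^2 - 900s + 1000
  (-3s + 10)^4 = 81s^4 - 1080s^3 + 5400s^2 - 12000s + 10000
= -243s^5 + 4050s^4 - 27000s^3 + 90000s^2 - 150000s + 100000


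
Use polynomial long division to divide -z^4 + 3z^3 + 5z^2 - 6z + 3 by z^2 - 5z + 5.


(-z^4 + 3z^3 + 5z^2 - 6z + 3) / (z^2 - 5z + 5)
Step 1: -z^2 * (z^2 - 5z + 5) = -z^4 + 5z^3 - 5z^2; subtract.
Step 2: -2z * (z^2 - 5z + 5) = -2z^3 + 10z^2 - 10z; subtract.
Step 3: 0 * (z^2 - 5z + 5) = 0; subtract.
Quotient: -z^2 - 2z, Remainder: 4z + 3


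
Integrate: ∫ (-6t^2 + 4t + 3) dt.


Reverse power rule on each term:
  ∫ -6t^2 dt = -2t^3
  ∫ 4t dt = 2t^2
  ∫ 3 dt = 3t
F(t) = -2t^3 + 2t^2 + 3t + C


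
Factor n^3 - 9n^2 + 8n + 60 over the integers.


Try integer roots (divisors of 60). n=5: p(5)=0.
Divide out (n - 5): quotient is n^2 - 4n - 12.
Factor the quadratic: (n + 2)(n - 6)
Result: (n - 5)(n + 2)(n - 6)


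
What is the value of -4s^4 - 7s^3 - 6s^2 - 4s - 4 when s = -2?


Using direct substitution:
  -4 * (-2)^4 = -64
  -7 * (-2)^3 = 56
  -6 * (-2)^2 = -24
  -4 * (-2)^1 = 8
  constant: -4
Sum = -64 + 56 - 24 + 8 - 4 = -28


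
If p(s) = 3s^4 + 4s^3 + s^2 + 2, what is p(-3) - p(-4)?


p(-3) = 146
p(-4) = 530
p(-3) - p(-4) = 146 - 530 = -384


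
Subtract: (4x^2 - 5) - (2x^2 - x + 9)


Distribute the minus sign:
  (4x^2 - 5)
- (2x^2 - x + 9)
Negate second polynomial: -2x^2 + x - 9
Add: 2x^2 + x - 14


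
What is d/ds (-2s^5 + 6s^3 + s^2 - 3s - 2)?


Apply the power rule term by term:
  d/ds(-2s^5) = -10s^4
  d/ds(6s^3) = 18s^2
  d/ds(s^2) = 2s
  d/ds(-3s) = -3
  d/ds(-2) = 0
p'(s) = -10s^4 + 18s^2 + 2s - 3


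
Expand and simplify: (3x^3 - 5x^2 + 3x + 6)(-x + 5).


Distribute each term of the first polynomial:
  (3x^3)(-x + 5) = -3x^4 + 15x^3
  (-5x^2)(-x + 5) = 5x^3 - 25x^2
  (3x)(-x + 5) = -3x^2 + 15x
  (6)(-x + 5) = -6x + 30
Sum: -3x^4 + 20x^3 - 28x^2 + 9x + 30


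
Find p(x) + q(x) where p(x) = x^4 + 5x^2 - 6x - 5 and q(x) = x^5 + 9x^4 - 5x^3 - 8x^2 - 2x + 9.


Align terms by degree and add:
  x^4 + 5x^2 - 6x - 5
+ x^5 + 9x^4 - 5x^3 - 8x^2 - 2x + 9
= x^5 + 10x^4 - 5x^3 - 3x^2 - 8x + 4


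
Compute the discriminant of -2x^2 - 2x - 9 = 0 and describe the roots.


D = b^2 - 4ac = (-2)^2 - 4(-2)(-9) = 4 - 72 = -68
Since D < 0: two complex conjugate roots (no real roots)


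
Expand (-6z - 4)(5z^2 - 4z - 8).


Distribute each term of the first polynomial:
  (-6z)(5z^2 - 4z - 8) = -30z^3 + 24z^2 + 48z
  (-4)(5z^2 - 4z - 8) = -20z^2 + 16z + 32
Sum: -30z^3 + 4z^2 + 64z + 32


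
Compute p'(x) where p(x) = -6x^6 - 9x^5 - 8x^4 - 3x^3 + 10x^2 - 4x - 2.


Apply the power rule term by term:
  d/dx(-6x^6) = -36x^5
  d/dx(-9x^5) = -45x^4
  d/dx(-8x^4) = -32x^3
  d/dx(-3x^3) = -9x^2
  d/dx(10x^2) = 20x
  d/dx(-4x) = -4
  d/dx(-2) = 0
p'(x) = -36x^5 - 45x^4 - 32x^3 - 9x^2 + 20x - 4


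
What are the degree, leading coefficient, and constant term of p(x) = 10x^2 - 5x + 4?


Highest power of x is 2, with coefficient 10. Constant term is 4.
Degree = 2, leading coefficient = 10, constant term = 4


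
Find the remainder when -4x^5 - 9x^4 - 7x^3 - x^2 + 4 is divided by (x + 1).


By the Remainder Theorem, the remainder equals p(-1):
  -4*(-1)^5 = 4
  -9*(-1)^4 = -9
  -7*(-1)^3 = 7
  -1*(-1)^2 = -1
  0*(-1)^1 = 0
  constant: 4
Sum: 4 - 9 + 7 - 1 + 0 + 4 = 5


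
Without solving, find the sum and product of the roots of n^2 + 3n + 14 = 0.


For an^2+bn+c=0: sum = -b/a, product = c/a.
a=1, b=3, c=14
Sum = -(3)/1 = -3
Product = (14)/1 = 14


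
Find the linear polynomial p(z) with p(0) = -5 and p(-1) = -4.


p(z) = mz + b. Using p(0)=-5, p(-1)=-4:
m = (-5 + 4)/(0 + 1) = -1/1 = -1
b = -5 - m*(0) = -5 = -5
p(z) = -z - 5


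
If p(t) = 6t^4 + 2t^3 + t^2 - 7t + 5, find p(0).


Using direct substitution:
  6 * (0)^4 = 0
  2 * (0)^3 = 0
  1 * (0)^2 = 0
  -7 * (0)^1 = 0
  constant: 5
Sum = 0 + 0 + 0 + 0 + 5 = 5


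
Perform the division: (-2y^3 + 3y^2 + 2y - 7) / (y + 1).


(-2y^3 + 3y^2 + 2y - 7) / (y + 1)
Step 1: -2y^2 * (y + 1) = -2y^3 - 2y^2; subtract.
Step 2: 5y * (y + 1) = 5y^2 + 5y; subtract.
Step 3: -3 * (y + 1) = -3y - 3; subtract.
Quotient: -2y^2 + 5y - 3, Remainder: -4


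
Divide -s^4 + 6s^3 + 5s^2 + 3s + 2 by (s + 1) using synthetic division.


Synthetic division with c = -1. Coefficients: -1, 6, 5, 3, 2
Bring down -1.
  -1 * -1 = 1; 1 + 6 = 7
  7 * -1 = -7; -7 + 5 = -2
  -2 * -1 = 2; 2 + 3 = 5
  5 * -1 = -5; -5 + 2 = -3
Quotient: -s^3 + 7s^2 - 2s + 5, Remainder: -3


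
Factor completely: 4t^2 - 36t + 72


Roots satisfy r1 + r2 = -b/a = 9 and r1*r2 = c/a = 18.
So r1 = 3, r2 = 6.
4t^2 - 36t + 72 = 4(t - r1)(t - r2) = 4(t - 3)(t - 6)
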